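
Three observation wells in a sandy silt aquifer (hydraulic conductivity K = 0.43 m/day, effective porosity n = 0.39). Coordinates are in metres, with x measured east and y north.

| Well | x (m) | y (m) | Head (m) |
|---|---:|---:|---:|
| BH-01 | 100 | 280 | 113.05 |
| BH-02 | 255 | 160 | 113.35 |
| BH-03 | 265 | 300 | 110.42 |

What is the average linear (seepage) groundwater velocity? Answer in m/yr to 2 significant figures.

9.7 m/yr

Differences from BH-01: to BH-02 (Δx, Δy, Δh) = (155, -120, +0.30); to BH-03 = (165, 20, -2.63).
Determinant of the coordinate differences = 155·20 − 165·(-120) = 22900.
∂h/∂x = [(+0.30)·20 − (-2.63)·(-120)] / 22900 = -0.01352
∂h/∂y = [155·(-2.63) − 165·(+0.30)] / 22900 = -0.01996
|∇h| = √(-0.01352² + -0.01996²) = 0.02411
Seepage velocity v = K·i/n = 0.43 × 0.02411 / 0.39 = 0.02658 m/day = 9.708 m/yr.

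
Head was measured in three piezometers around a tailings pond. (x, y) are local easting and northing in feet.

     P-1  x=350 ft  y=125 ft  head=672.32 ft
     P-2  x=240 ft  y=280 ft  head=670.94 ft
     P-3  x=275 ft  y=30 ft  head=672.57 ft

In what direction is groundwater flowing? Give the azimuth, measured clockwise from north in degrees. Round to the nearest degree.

Differences from P-1: to P-2 (Δx, Δy, Δh) = (-110, 155, -1.38); to P-3 = (-75, -95, +0.25).
Solve a·Δx + b·Δy = Δh: det = (-110)·(-95) − (-75)·155 = 22075.
∂h/∂x = [(-1.38)·(-95) − (+0.25)·155] / 22075 = +0.004183
∂h/∂y = [(-110)·(+0.25) − (-75)·(-1.38)] / 22075 = -0.005934
Flow direction (−∇h) has components (-0.004183 E, +0.005934 N).
Azimuth = atan2(E, N) = atan2(-0.004183, +0.005934) = 324.8° ≈ 325°.

325°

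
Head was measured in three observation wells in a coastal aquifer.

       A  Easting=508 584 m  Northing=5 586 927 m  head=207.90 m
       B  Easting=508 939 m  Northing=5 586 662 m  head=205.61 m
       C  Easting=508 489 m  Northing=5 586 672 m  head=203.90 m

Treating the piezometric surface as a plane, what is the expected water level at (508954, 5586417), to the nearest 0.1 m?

Taking A as reference: B−A = (355, -265, -2.29); C−A = (-95, -255, -4.00).
Solve a·Δx + b·Δy = Δh: det = 355·(-255) − (-95)·(-265) = -115700.
∂h/∂x = [(-2.29)·(-255) − (-4.00)·(-265)] / -115700 = +0.004115
∂h/∂y = [355·(-4.00) − (-95)·(-2.29)] / -115700 = +0.01415
h(508954, 5586417) = 207.90 + (+0.004115)·(370) + (+0.01415)·(-510) = 207.90 +1.522 -7.218 = 202.204 m.

202.2 m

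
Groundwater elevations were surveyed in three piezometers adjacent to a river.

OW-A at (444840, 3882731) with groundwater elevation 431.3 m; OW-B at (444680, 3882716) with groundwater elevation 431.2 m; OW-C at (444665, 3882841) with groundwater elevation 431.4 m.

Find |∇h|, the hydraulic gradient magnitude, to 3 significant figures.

0.00172

Taking OW-A as reference: OW-B−OW-A = (-160, -15, -0.1); OW-C−OW-A = (-175, 110, +0.1).
Determinant of the coordinate differences = (-160)·110 − (-175)·(-15) = -20225.
∂h/∂x = [(-0.1)·110 − (+0.1)·(-15)] / -20225 = +0.0004697
∂h/∂y = [(-160)·(+0.1) − (-175)·(-0.1)] / -20225 = +0.001656
|∇h| = √(0.0004697² + 0.001656²) = 0.001721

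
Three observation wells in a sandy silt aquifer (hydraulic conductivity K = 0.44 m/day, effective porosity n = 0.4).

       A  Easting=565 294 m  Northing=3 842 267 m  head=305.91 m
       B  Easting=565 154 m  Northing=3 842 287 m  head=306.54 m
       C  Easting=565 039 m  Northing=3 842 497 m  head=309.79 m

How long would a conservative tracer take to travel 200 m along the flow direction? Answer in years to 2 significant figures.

Taking A as reference: B−A = (-140, 20, +0.63); C−A = (-255, 230, +3.88).
Determinant of the coordinate differences = (-140)·230 − (-255)·20 = -27100.
∂h/∂x = [(+0.63)·230 − (+3.88)·20] / -27100 = -0.002483
∂h/∂y = [(-140)·(+3.88) − (-255)·(+0.63)] / -27100 = +0.01412
|∇h| = √(-0.002483² + 0.01412²) = 0.01434
Seepage velocity v = K·i/n = 0.44 × 0.01434 / 0.4 = 0.01577 m/day.
t = 200 / 0.01577 = 1.268e+04 days = 34.7 years.

35 years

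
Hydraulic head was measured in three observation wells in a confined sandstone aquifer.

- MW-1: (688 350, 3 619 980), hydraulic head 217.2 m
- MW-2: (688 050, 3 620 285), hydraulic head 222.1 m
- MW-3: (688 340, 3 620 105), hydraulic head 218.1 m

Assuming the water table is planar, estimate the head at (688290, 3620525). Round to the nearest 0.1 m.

221.3 m

Taking MW-1 as reference: MW-2−MW-1 = (-300, 305, +4.9); MW-3−MW-1 = (-10, 125, +0.9).
Determinant of the coordinate differences = (-300)·125 − (-10)·305 = -34450.
∂h/∂x = [(+4.9)·125 − (+0.9)·305] / -34450 = -0.009811
∂h/∂y = [(-300)·(+0.9) − (-10)·(+4.9)] / -34450 = +0.006415
h(688290, 3620525) = 217.2 + (-0.009811)·(-60) + (+0.006415)·(545) = 217.2 +0.589 +3.496 = 221.285 m.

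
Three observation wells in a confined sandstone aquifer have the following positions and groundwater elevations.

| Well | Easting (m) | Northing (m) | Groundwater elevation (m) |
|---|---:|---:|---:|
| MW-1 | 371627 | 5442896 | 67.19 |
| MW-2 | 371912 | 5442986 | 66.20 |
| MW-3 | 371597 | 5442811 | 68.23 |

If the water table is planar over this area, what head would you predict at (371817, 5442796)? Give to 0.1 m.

68.5 m

Taking MW-1 as reference: MW-2−MW-1 = (285, 90, -0.99); MW-3−MW-1 = (-30, -85, +1.04).
Determinant of the coordinate differences = 285·(-85) − (-30)·90 = -21525.
∂h/∂x = [(-0.99)·(-85) − (+1.04)·90] / -21525 = +0.0004390
∂h/∂y = [285·(+1.04) − (-30)·(-0.99)] / -21525 = -0.01239
h(371817, 5442796) = 67.19 + (+0.0004390)·(190) + (-0.01239)·(-100) = 67.19 +0.083 +1.239 = 68.512 m.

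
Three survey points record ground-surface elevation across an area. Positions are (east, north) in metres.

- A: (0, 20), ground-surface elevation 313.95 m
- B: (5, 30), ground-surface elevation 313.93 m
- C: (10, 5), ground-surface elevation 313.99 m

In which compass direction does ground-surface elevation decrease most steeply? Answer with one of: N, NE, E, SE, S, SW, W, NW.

N

Differences from A: to B (Δx, Δy, Δh) = (5, 10, -0.02); to C = (10, -15, +0.04).
Solve a·Δx + b·Δy = Δz: det = 5·(-15) − 10·10 = -175.
∂z/∂x = [(-0.02)·(-15) − (+0.04)·10] / -175 = +0.0005714
∂z/∂y = [5·(+0.04) − 10·(-0.02)] / -175 = -0.002286
Steepest decrease is along −∇f = (-0.0005714 E, +0.002286 N) → north.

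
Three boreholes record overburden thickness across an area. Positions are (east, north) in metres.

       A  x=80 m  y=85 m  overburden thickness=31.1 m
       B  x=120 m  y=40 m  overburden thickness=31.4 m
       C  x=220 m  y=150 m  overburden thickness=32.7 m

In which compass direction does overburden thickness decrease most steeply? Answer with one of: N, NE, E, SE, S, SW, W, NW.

With d = a·x + b·y + c and A as origin, the differences give:
  40·a + (-45)·b = +0.3
  140·a + 65·b = +1.6
Eliminate b (×65 and ×(-45), subtract): 8900·a = 91.50 → a = ∂d/∂x = +0.01028
Back-substitute: b = ∂d/∂y = +0.002472.
Steepest decrease is along −∇f = (-0.01028 E, -0.002472 N) → west.

W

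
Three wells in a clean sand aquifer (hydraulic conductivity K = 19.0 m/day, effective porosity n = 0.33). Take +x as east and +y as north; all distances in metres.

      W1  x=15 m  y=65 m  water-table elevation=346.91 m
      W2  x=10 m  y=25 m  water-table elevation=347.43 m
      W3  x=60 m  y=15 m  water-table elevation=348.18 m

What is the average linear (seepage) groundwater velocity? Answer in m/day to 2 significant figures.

1.1 m/day

Taking W1 as reference: W2−W1 = (-5, -40, +0.52); W3−W1 = (45, -50, +1.27).
Determinant of the coordinate differences = (-5)·(-50) − 45·(-40) = 2050.
∂h/∂x = [(+0.52)·(-50) − (+1.27)·(-40)] / 2050 = +0.01210
∂h/∂y = [(-5)·(+1.27) − 45·(+0.52)] / 2050 = -0.01451
|∇h| = √(0.01210² + -0.01451²) = 0.01889
Seepage velocity v = K·i/n = 19.0 × 0.01889 / 0.33 = 1.088 m/day.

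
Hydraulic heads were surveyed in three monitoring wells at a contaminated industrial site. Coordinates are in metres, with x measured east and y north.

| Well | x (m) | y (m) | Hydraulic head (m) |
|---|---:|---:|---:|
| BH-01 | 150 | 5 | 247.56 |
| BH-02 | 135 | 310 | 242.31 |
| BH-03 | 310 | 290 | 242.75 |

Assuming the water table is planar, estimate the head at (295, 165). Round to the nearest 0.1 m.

244.9 m

Differences from BH-01: to BH-02 (Δx, Δy, Δh) = (-15, 305, -5.25); to BH-03 = (160, 285, -4.81).
Solve a·Δx + b·Δy = Δh: det = (-15)·285 − 160·305 = -53075.
∂h/∂x = [(-5.25)·285 − (-4.81)·305] / -53075 = +0.0005502
∂h/∂y = [(-15)·(-4.81) − 160·(-5.25)] / -53075 = -0.01719
h(295, 165) = 247.56 + (+0.0005502)·(145) + (-0.01719)·(160) = 247.56 +0.080 -2.750 = 244.890 m.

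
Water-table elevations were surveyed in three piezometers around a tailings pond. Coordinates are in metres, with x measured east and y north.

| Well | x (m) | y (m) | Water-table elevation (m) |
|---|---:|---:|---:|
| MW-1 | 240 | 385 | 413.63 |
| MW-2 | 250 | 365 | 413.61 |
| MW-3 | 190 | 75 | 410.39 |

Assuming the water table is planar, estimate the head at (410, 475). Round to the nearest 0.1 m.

416.8 m

Differences from MW-1: to MW-2 (Δx, Δy, Δh) = (10, -20, -0.02); to MW-3 = (-50, -310, -3.24).
Determinant of the coordinate differences = 10·(-310) − (-50)·(-20) = -4100.
∂h/∂x = [(-0.02)·(-310) − (-3.24)·(-20)] / -4100 = +0.01429
∂h/∂y = [10·(-3.24) − (-50)·(-0.02)] / -4100 = +0.008146
h(410, 475) = 413.63 + (+0.01429)·(170) + (+0.008146)·(90) = 413.63 +2.430 +0.733 = 416.793 m.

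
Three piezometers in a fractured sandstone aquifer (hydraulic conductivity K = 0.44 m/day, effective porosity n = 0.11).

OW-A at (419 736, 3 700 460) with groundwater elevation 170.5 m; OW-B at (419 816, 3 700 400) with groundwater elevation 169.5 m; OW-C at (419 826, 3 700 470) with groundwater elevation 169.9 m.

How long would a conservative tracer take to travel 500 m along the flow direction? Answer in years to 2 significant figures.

34 years

Taking OW-A as reference: OW-B−OW-A = (80, -60, -1.0); OW-C−OW-A = (90, 10, -0.6).
Solve a·Δx + b·Δy = Δh: det = 80·10 − 90·(-60) = 6200.
∂h/∂x = [(-1.0)·10 − (-0.6)·(-60)] / 6200 = -0.007419
∂h/∂y = [80·(-0.6) − 90·(-1.0)] / 6200 = +0.006774
|∇h| = √(-0.007419² + 0.006774²) = 0.01005
Seepage velocity v = K·i/n = 0.44 × 0.01005 / 0.11 = 0.0402 m/day.
t = 500 / 0.0402 = 1.244e+04 days = 34.1 years.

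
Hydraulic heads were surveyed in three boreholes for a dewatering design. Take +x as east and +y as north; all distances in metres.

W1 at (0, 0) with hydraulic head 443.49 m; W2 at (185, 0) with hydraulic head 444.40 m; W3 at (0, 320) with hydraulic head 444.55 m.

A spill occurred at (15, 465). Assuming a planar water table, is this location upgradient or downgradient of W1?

upgradient

∂h/∂x = (444.40 − 443.49) / (185 − 0) = +0.004919
∂h/∂y = (444.55 − 443.49) / (320 − 0) = +0.003313
Head at (15, 465) = 443.49 + (+0.004919)·(15) + (+0.003313)·(465) = 445.10 m.
That is higher than the 443.49 m at W1, so the point is upgradient.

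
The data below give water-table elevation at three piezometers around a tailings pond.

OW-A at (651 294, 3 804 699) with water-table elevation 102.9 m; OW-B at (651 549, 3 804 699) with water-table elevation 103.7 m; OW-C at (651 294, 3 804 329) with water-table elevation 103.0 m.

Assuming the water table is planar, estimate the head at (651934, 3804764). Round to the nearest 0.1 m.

∂h/∂x = (103.7 − 102.9) / (651549 − 651294) = +0.003137
∂h/∂y = (103.0 − 102.9) / (3804329 − 3804699) = -0.0002703
h(651934, 3804764) = 102.9 + (+0.003137)·(640) + (-0.0002703)·(65) = 102.9 +2.008 -0.018 = 104.890 m.

104.9 m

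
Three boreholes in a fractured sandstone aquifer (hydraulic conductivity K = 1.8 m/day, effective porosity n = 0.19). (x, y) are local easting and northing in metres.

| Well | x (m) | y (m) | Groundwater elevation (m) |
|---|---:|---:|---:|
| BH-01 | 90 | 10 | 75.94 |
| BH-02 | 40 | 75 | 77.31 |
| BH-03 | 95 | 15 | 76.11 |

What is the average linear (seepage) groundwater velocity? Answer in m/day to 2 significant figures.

0.26 m/day

With h = a·x + b·y + c and BH-01 as origin, the differences give:
  (-50)·a + 65·b = +1.37
  5·a + 5·b = +0.17
Eliminate b (×5 and ×65, subtract): -575·a = -4.200 → a = ∂h/∂x = +0.007304
Back-substitute: b = ∂h/∂y = +0.02670.
|∇h| = √(0.007304² + 0.02670²) = 0.02768
Seepage velocity v = K·i/n = 1.8 × 0.02768 / 0.19 = 0.2622 m/day.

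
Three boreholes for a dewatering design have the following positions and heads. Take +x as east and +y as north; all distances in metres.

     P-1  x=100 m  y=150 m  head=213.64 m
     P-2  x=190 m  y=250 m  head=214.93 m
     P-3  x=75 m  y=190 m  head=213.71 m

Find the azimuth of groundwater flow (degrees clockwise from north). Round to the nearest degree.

229°

Taking P-1 as reference: P-2−P-1 = (90, 100, +1.29); P-3−P-1 = (-25, 40, +0.07).
Solve a·Δx + b·Δy = Δh: det = 90·40 − (-25)·100 = 6100.
∂h/∂x = [(+1.29)·40 − (+0.07)·100] / 6100 = +0.007311
∂h/∂y = [90·(+0.07) − (-25)·(+1.29)] / 6100 = +0.006320
Flow direction (−∇h) has components (-0.007311 E, -0.006320 N).
Azimuth = atan2(E, N) = atan2(-0.007311, -0.006320) = 229.2° ≈ 229°.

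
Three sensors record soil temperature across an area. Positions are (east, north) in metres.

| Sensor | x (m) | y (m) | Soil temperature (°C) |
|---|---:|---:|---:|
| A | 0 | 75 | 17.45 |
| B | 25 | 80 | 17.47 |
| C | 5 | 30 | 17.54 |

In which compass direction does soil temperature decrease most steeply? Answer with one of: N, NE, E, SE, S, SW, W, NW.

NW

Differences from A: to B (Δx, Δy, Δh) = (25, 5, +0.02); to C = (5, -45, +0.09).
Solve a·Δx + b·Δy = ΔT: det = 25·(-45) − 5·5 = -1150.
∂T/∂x = [(+0.02)·(-45) − (+0.09)·5] / -1150 = +0.001174
∂T/∂y = [25·(+0.09) − 5·(+0.02)] / -1150 = -0.001870
Steepest decrease is along −∇f = (-0.001174 E, +0.001870 N) → northwest.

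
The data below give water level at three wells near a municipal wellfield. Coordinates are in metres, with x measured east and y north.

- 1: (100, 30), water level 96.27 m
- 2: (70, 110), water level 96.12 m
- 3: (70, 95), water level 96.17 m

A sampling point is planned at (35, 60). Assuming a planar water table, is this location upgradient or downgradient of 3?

Differences from 1: to 2 (Δx, Δy, Δh) = (-30, 80, -0.15); to 3 = (-30, 65, -0.10).
Solve a·Δx + b·Δy = Δh: det = (-30)·65 − (-30)·80 = 450.
∂h/∂x = [(-0.15)·65 − (-0.10)·80] / 450 = -0.003889
∂h/∂y = [(-30)·(-0.10) − (-30)·(-0.15)] / 450 = -0.003333
Head at (35, 60) = 96.27 + (-0.003889)·(-65) + (-0.003333)·(30) = 96.42 m.
That is higher than the 96.17 m at 3, so the point is upgradient.

upgradient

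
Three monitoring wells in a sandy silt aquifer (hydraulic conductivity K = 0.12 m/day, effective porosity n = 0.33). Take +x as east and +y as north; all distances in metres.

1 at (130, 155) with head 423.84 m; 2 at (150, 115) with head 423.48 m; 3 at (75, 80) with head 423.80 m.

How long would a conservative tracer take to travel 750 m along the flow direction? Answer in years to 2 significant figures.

Three-point gradient (reference 1): Δ to 2 = (20, -40, -0.36), Δ to 3 = (-55, -75, -0.04).
∂h/∂x = -0.006865, ∂h/∂y = +0.005568 (det = -3700).
|∇h| = √(-0.006865² + 0.005568²) = 0.008839
Seepage velocity v = K·i/n = 0.12 × 0.008839 / 0.33 = 0.003214 m/day.
t = 750 / 0.003214 = 2.334e+05 days = 639 years.

640 years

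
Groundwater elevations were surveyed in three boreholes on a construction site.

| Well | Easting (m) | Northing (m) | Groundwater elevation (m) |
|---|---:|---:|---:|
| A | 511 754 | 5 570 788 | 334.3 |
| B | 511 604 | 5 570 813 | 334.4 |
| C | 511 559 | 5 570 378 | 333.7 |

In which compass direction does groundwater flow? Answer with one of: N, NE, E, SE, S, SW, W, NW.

S

Three-point gradient (reference A): Δ to B = (-150, 25, +0.1), Δ to C = (-195, -410, -0.6).
∂h/∂x = -0.0003917, ∂h/∂y = +0.001650 (det = 66375).
Flow = −∇h = (+0.0003917 east, -0.001650 north), which points south.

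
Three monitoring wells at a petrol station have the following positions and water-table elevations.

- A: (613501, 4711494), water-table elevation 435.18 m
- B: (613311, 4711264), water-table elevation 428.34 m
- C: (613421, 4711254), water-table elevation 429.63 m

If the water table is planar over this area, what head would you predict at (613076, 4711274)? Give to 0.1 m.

425.4 m

Taking A as reference: B−A = (-190, -230, -6.84); C−A = (-80, -240, -5.55).
Determinant of the coordinate differences = (-190)·(-240) − (-80)·(-230) = 27200.
∂h/∂x = [(-6.84)·(-240) − (-5.55)·(-230)] / 27200 = +0.01342
∂h/∂y = [(-190)·(-5.55) − (-80)·(-6.84)] / 27200 = +0.01865
h(613076, 4711274) = 435.18 + (+0.01342)·(-425) + (+0.01865)·(-220) = 435.18 -5.705 -4.103 = 425.372 m.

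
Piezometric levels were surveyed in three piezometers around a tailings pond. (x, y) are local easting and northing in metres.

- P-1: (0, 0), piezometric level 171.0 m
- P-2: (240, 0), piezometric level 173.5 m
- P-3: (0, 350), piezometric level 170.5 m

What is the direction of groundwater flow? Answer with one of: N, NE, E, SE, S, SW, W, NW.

W

∂h/∂x = (173.5 − 171.0) / (240 − 0) = +0.01042
∂h/∂y = (170.5 − 171.0) / (350 − 0) = -0.001429
Flow = −∇h = (-0.01042 east, +0.001429 north), which points west.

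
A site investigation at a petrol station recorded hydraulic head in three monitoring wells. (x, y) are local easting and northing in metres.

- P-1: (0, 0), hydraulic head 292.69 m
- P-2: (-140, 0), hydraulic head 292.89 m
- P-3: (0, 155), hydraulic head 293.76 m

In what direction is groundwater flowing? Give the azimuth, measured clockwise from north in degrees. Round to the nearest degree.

168°

∂h/∂x = (292.89 − 292.69) / (-140 − 0) = -0.001429
∂h/∂y = (293.76 − 292.69) / (155 − 0) = +0.006903
Flow direction (−∇h) has components (+0.001429 E, -0.006903 N).
Azimuth = atan2(E, N) = atan2(+0.001429, -0.006903) = 168.3° ≈ 168°.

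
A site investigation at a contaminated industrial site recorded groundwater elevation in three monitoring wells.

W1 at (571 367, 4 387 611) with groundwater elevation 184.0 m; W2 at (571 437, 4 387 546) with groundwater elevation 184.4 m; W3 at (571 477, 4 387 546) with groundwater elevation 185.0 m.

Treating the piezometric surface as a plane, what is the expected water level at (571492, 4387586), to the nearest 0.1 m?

185.6 m

With h = a·x + b·y + c and W1 as origin, the differences give:
  70·a + (-65)·b = +0.4
  110·a + (-65)·b = +1.0
Eliminate b (×(-65) and ×(-65), subtract): 2600·a = 39.00 → a = ∂h/∂x = +0.01500
Back-substitute: b = ∂h/∂y = +0.010000.
h(571492, 4387586) = 184.0 + (+0.01500)·(125) + (+0.010000)·(-25) = 184.0 +1.875 -0.250 = 185.625 m.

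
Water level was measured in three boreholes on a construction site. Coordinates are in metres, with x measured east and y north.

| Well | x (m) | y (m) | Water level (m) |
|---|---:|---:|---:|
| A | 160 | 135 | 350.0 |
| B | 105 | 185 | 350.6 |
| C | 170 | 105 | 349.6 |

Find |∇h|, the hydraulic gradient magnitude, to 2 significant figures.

0.014

Three-point gradient (reference A): Δ to B = (-55, 50, +0.6), Δ to C = (10, -30, -0.4).
∂h/∂x = +0.001739, ∂h/∂y = +0.01391 (det = 1150).
|∇h| = √(0.001739² + 0.01391²) = 0.01402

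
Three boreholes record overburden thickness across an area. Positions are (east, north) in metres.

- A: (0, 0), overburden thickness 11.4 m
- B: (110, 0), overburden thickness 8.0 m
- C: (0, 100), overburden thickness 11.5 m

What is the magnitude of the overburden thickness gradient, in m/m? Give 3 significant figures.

∂d/∂x = (8.0 − 11.4) / (110 − 0) = -0.03091
∂d/∂y = (11.5 − 11.4) / (100 − 0) = +0.0010000
|∇f| = √(-0.03091² + 0.0010000²) = 0.03093 m/m

0.0309 m/m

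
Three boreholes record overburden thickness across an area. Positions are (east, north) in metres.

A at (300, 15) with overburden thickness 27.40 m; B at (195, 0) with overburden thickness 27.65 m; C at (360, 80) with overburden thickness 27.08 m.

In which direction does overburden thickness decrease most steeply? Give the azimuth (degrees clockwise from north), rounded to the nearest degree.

Taking A as reference: B−A = (-105, -15, +0.25); C−A = (60, 65, -0.32).
Determinant of the coordinate differences = (-105)·65 − 60·(-15) = -5925.
∂d/∂x = [(+0.25)·65 − (-0.32)·(-15)] / -5925 = -0.001932
∂d/∂y = [(-105)·(-0.32) − 60·(+0.25)] / -5925 = -0.003139
Steepest decrease is along −∇f: components (+0.001932 E, +0.003139 N).
Azimuth = atan2(+0.001932, +0.003139) = 31.6° ≈ 032°.

032°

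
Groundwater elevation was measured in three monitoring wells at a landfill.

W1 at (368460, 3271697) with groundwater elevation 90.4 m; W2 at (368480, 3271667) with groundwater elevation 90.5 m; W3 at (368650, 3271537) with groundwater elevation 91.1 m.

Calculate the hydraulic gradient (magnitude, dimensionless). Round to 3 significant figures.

0.00283

Taking W1 as reference: W2−W1 = (20, -30, +0.1); W3−W1 = (190, -160, +0.7).
Determinant of the coordinate differences = 20·(-160) − 190·(-30) = 2500.
∂h/∂x = [(+0.1)·(-160) − (+0.7)·(-30)] / 2500 = +0.002000
∂h/∂y = [20·(+0.7) − 190·(+0.1)] / 2500 = -0.002000
|∇h| = √(0.002000² + -0.002000²) = 0.002828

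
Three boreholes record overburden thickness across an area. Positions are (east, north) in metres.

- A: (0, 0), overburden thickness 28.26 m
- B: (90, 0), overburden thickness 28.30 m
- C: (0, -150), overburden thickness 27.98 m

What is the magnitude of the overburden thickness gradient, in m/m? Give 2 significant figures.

0.0019 m/m

∂d/∂x = (28.30 − 28.26) / (90 − 0) = +0.0004444
∂d/∂y = (27.98 − 28.26) / (-150 − 0) = +0.001867
|∇f| = √(0.0004444² + 0.001867²) = 0.001919 m/m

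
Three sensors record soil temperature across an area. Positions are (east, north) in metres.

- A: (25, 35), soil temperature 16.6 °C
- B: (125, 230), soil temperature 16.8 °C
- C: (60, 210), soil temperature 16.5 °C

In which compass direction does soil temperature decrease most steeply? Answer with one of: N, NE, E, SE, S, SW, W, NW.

With T = a·x + b·y + c and A as origin, the differences give:
  100·a + 195·b = +0.2
  35·a + 175·b = -0.1
Eliminate b (×175 and ×195, subtract): 10675·a = 54.50 → a = ∂T/∂x = +0.005105
Back-substitute: b = ∂T/∂y = -0.001593.
Steepest decrease is along −∇f = (-0.005105 E, +0.001593 N) → west.

W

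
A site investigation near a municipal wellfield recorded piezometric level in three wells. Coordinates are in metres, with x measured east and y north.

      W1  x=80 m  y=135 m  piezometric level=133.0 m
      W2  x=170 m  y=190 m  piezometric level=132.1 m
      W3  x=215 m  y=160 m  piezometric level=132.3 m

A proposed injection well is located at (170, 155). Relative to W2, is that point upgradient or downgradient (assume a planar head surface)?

With h = a·x + b·y + c and W1 as origin, the differences give:
  90·a + 55·b = -0.9
  135·a + 25·b = -0.7
Eliminate b (×25 and ×55, subtract): -5175·a = 16.00 → a = ∂h/∂x = -0.003092
Back-substitute: b = ∂h/∂y = -0.01130.
Head at (170, 155) = 133.0 + (-0.003092)·(90) + (-0.01130)·(20) = 132.50 m.
That is higher than the 132.1 m at W2, so the point is upgradient.

upgradient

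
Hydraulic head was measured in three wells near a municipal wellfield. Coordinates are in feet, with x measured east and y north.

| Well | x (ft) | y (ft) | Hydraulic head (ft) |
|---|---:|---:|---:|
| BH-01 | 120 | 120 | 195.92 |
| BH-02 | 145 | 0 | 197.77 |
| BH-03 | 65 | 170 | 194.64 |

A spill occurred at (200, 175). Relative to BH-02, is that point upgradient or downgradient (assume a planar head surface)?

downgradient

Taking BH-01 as reference: BH-02−BH-01 = (25, -120, +1.85); BH-03−BH-01 = (-55, 50, -1.28).
Determinant of the coordinate differences = 25·50 − (-55)·(-120) = -5350.
∂h/∂x = [(+1.85)·50 − (-1.28)·(-120)] / -5350 = +0.01142
∂h/∂y = [25·(-1.28) − (-55)·(+1.85)] / -5350 = -0.01304
Head at (200, 175) = 195.92 + (+0.01142)·(80) + (-0.01304)·(55) = 196.12 ft.
That is lower than the 197.77 ft at BH-02, so the point is downgradient.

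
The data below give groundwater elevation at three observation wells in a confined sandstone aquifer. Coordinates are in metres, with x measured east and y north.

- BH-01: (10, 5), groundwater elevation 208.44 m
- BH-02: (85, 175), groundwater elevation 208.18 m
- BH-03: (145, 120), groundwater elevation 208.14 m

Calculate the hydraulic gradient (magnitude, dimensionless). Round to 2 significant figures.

0.0017

With h = a·x + b·y + c and BH-01 as origin, the differences give:
  75·a + 170·b = -0.26
  135·a + 115·b = -0.30
Eliminate b (×115 and ×170, subtract): -14325·a = 21.100 → a = ∂h/∂x = -0.001473
Back-substitute: b = ∂h/∂y = -0.0008796.
|∇h| = √(-0.001473² + -0.0008796²) = 0.001716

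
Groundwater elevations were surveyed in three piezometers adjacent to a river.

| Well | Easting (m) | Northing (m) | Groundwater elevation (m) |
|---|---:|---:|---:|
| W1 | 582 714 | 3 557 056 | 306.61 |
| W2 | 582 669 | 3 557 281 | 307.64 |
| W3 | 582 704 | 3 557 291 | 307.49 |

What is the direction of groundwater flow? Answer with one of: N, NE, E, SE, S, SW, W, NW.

SE

Three-point gradient (reference W1): Δ to W2 = (-45, 225, +1.03), Δ to W3 = (-10, 235, +0.88).
∂h/∂x = -0.005291, ∂h/∂y = +0.003520 (det = -8325).
Flow = −∇h = (+0.005291 east, -0.003520 north), which points southeast.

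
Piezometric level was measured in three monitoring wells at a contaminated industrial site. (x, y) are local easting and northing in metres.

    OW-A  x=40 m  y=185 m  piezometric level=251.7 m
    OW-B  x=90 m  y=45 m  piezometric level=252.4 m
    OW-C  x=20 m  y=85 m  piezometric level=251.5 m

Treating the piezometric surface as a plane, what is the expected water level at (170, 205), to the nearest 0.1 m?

253.3 m

With h = a·x + b·y + c and OW-A as origin, the differences give:
  50·a + (-140)·b = +0.7
  (-20)·a + (-100)·b = -0.2
Eliminate b (×(-100) and ×(-140), subtract): -7800·a = -98.00 → a = ∂h/∂x = +0.01256
Back-substitute: b = ∂h/∂y = -0.0005128.
h(170, 205) = 251.7 + (+0.01256)·(130) + (-0.0005128)·(20) = 251.7 +1.633 -0.010 = 253.323 m.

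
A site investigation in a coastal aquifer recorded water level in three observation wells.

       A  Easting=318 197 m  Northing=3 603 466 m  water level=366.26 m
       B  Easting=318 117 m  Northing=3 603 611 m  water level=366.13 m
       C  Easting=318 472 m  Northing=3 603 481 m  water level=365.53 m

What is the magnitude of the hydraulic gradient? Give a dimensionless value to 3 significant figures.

Three-point gradient (reference A): Δ to B = (-80, 145, -0.13), Δ to C = (275, 15, -0.73).
∂h/∂x = -0.002530, ∂h/∂y = -0.002292 (det = -41075).
|∇h| = √(-0.002530² + -0.002292²) = 0.003414

0.00341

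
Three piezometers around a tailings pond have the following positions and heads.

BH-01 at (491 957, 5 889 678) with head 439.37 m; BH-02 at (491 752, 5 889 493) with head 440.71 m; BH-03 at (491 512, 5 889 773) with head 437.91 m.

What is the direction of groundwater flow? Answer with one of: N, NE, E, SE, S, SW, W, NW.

Three-point gradient (reference BH-01): Δ to BH-02 = (-205, -185, +1.34), Δ to BH-03 = (-445, 95, -1.46).
∂h/∂x = +0.001403, ∂h/∂y = -0.008798 (det = -101800).
Flow = −∇h = (-0.001403 east, +0.008798 north), which points north.

N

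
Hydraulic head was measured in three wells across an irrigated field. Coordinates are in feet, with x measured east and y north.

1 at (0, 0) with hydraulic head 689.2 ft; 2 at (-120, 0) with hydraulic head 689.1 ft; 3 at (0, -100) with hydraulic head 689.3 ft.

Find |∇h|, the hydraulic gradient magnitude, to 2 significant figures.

∂h/∂x = (689.1 − 689.2) / (-120 − 0) = +0.0008333
∂h/∂y = (689.3 − 689.2) / (-100 − 0) = -0.0010000
|∇h| = √(0.0008333² + -0.0010000²) = 0.001302

0.0013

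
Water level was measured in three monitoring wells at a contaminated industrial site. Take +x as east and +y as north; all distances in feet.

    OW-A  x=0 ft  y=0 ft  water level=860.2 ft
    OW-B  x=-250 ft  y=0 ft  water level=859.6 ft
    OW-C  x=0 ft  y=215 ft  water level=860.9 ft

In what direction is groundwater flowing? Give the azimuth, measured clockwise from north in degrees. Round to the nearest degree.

216°

∂h/∂x = (859.6 − 860.2) / (-250 − 0) = +0.002400
∂h/∂y = (860.9 − 860.2) / (215 − 0) = +0.003256
Flow direction (−∇h) has components (-0.002400 E, -0.003256 N).
Azimuth = atan2(E, N) = atan2(-0.002400, -0.003256) = 216.4° ≈ 216°.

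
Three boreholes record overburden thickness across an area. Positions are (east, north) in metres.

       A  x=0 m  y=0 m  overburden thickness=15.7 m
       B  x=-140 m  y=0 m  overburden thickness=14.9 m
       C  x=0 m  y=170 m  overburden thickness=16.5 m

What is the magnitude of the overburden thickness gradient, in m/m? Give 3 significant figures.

∂d/∂x = (14.9 − 15.7) / (-140 − 0) = +0.005714
∂d/∂y = (16.5 − 15.7) / (170 − 0) = +0.004706
|∇f| = √(0.005714² + 0.004706²) = 0.007402 m/m

0.00740 m/m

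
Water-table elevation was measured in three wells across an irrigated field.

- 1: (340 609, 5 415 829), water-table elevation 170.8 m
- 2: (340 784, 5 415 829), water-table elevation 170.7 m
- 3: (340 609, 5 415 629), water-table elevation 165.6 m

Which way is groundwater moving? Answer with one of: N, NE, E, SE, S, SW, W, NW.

S

∂h/∂x = (170.7 − 170.8) / (340784 − 340609) = -0.0005714
∂h/∂y = (165.6 − 170.8) / (5415629 − 5415829) = +0.02600
Flow = −∇h = (+0.0005714 east, -0.02600 north), which points south.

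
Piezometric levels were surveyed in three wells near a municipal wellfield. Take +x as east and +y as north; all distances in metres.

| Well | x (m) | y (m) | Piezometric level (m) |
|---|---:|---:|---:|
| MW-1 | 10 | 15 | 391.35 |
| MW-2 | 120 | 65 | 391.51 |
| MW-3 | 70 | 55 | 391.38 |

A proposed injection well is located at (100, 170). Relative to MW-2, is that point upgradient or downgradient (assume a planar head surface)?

Taking MW-1 as reference: MW-2−MW-1 = (110, 50, +0.16); MW-3−MW-1 = (60, 40, +0.03).
Solve a·Δx + b·Δy = Δh: det = 110·40 − 60·50 = 1400.
∂h/∂x = [(+0.16)·40 − (+0.03)·50] / 1400 = +0.003500
∂h/∂y = [110·(+0.03) − 60·(+0.16)] / 1400 = -0.004500
Head at (100, 170) = 391.35 + (+0.003500)·(90) + (-0.004500)·(155) = 390.97 m.
That is lower than the 391.51 m at MW-2, so the point is downgradient.

downgradient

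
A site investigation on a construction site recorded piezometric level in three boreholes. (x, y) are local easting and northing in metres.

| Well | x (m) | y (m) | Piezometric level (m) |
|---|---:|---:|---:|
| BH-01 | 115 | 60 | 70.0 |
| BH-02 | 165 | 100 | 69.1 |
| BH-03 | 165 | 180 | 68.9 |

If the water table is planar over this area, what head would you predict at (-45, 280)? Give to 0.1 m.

72.0 m

With h = a·x + b·y + c and BH-01 as origin, the differences give:
  50·a + 40·b = -0.9
  50·a + 120·b = -1.1
Eliminate b (×120 and ×40, subtract): 4000·a = -64.00 → a = ∂h/∂x = -0.01600
Back-substitute: b = ∂h/∂y = -0.002500.
h(-45, 280) = 70.0 + (-0.01600)·(-160) + (-0.002500)·(220) = 70.0 +2.560 -0.550 = 72.010 m.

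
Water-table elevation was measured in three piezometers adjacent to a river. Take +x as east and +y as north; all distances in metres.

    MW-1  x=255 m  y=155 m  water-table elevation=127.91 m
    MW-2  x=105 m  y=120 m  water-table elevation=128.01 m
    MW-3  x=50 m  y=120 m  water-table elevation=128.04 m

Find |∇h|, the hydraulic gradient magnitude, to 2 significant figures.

With h = a·x + b·y + c and MW-1 as origin, the differences give:
  (-150)·a + (-35)·b = +0.10
  (-205)·a + (-35)·b = +0.13
Eliminate b (×(-35) and ×(-35), subtract): -1925·a = 1.050 → a = ∂h/∂x = -0.0005455
Back-substitute: b = ∂h/∂y = -0.0005195.
|∇h| = √(-0.0005455² + -0.0005195²) = 0.0007533

0.00075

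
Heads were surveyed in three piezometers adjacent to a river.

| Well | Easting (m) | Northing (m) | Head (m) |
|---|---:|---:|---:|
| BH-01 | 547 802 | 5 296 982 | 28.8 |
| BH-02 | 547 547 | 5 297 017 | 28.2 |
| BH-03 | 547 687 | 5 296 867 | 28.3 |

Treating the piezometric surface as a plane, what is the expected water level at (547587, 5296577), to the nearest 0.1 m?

27.5 m

Taking BH-01 as reference: BH-02−BH-01 = (-255, 35, -0.6); BH-03−BH-01 = (-115, -115, -0.5).
Determinant of the coordinate differences = (-255)·(-115) − (-115)·35 = 33350.
∂h/∂x = [(-0.6)·(-115) − (-0.5)·35] / 33350 = +0.002594
∂h/∂y = [(-255)·(-0.5) − (-115)·(-0.6)] / 33350 = +0.001754
h(547587, 5296577) = 28.8 + (+0.002594)·(-215) + (+0.001754)·(-405) = 28.8 -0.558 -0.710 = 27.532 m.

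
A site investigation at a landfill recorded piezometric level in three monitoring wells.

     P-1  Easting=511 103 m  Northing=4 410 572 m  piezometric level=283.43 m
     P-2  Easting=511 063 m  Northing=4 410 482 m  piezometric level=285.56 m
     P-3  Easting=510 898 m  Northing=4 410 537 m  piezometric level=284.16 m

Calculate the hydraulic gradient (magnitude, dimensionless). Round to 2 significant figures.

0.024

With h = a·x + b·y + c and P-1 as origin, the differences give:
  (-40)·a + (-90)·b = +2.13
  (-205)·a + (-35)·b = +0.73
Eliminate b (×(-35) and ×(-90), subtract): -17050·a = -8.850 → a = ∂h/∂x = +0.0005191
Back-substitute: b = ∂h/∂y = -0.02390.
|∇h| = √(0.0005191² + -0.02390²) = 0.02391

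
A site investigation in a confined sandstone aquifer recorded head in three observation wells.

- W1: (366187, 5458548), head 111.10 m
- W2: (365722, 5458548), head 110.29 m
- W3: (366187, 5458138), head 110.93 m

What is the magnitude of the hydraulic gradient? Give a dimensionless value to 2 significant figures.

0.0018

∂h/∂x = (110.29 − 111.10) / (365722 − 366187) = +0.001742
∂h/∂y = (110.93 − 111.10) / (5458138 − 5458548) = +0.0004146
|∇h| = √(0.001742² + 0.0004146²) = 0.001791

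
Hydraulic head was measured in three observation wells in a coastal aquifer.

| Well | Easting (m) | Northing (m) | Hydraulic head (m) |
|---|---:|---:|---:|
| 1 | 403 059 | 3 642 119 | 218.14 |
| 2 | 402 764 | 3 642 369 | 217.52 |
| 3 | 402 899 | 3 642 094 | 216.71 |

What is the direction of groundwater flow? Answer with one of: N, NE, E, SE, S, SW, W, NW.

Differences from 1: to 2 (Δx, Δy, Δh) = (-295, 250, -0.62); to 3 = (-160, -25, -1.43).
Solve a·Δx + b·Δy = Δh: det = (-295)·(-25) − (-160)·250 = 47375.
∂h/∂x = [(-0.62)·(-25) − (-1.43)·250] / 47375 = +0.007873
∂h/∂y = [(-295)·(-1.43) − (-160)·(-0.62)] / 47375 = +0.006811
Flow = −∇h = (-0.007873 east, -0.006811 north), which points southwest.

SW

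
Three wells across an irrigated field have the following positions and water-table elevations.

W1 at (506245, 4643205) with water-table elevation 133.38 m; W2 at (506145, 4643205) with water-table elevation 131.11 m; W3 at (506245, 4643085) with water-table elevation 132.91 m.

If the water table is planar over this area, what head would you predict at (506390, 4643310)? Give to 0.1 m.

∂h/∂x = (131.11 − 133.38) / (506145 − 506245) = +0.02270
∂h/∂y = (132.91 − 133.38) / (4643085 − 4643205) = +0.003917
h(506390, 4643310) = 133.38 + (+0.02270)·(145) + (+0.003917)·(105) = 133.38 +3.291 +0.411 = 137.083 m.

137.1 m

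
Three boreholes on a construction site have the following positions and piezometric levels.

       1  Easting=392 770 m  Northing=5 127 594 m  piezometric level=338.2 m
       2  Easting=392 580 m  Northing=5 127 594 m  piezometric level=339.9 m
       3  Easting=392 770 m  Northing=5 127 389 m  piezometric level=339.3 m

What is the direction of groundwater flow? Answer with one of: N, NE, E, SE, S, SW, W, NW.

NE

∂h/∂x = (339.9 − 338.2) / (392580 − 392770) = -0.008947
∂h/∂y = (339.3 − 338.2) / (5127389 − 5127594) = -0.005366
Flow = −∇h = (+0.008947 east, +0.005366 north), which points northeast.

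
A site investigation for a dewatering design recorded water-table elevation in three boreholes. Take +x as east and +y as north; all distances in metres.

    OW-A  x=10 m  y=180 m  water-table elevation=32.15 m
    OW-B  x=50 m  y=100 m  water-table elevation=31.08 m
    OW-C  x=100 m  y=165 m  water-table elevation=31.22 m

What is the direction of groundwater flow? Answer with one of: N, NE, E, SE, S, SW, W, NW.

SE

Three-point gradient (reference OW-A): Δ to OW-B = (40, -80, -1.07), Δ to OW-C = (90, -15, -0.93).
∂h/∂x = -0.008841, ∂h/∂y = +0.008955 (det = 6600).
Flow = −∇h = (+0.008841 east, -0.008955 north), which points southeast.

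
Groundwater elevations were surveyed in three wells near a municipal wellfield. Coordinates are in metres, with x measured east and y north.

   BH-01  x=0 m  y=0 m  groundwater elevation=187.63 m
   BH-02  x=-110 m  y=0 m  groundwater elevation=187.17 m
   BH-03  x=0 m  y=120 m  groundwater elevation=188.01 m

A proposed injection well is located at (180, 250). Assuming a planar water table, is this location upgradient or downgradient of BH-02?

upgradient

∂h/∂x = (187.17 − 187.63) / (-110 − 0) = +0.004182
∂h/∂y = (188.01 − 187.63) / (120 − 0) = +0.003167
Head at (180, 250) = 187.63 + (+0.004182)·(180) + (+0.003167)·(250) = 189.17 m.
That is higher than the 187.17 m at BH-02, so the point is upgradient.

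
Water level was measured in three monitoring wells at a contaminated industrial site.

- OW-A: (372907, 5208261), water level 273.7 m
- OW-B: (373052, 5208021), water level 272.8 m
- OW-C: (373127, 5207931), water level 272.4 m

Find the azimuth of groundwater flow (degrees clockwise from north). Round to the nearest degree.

Differences from OW-A: to OW-B (Δx, Δy, Δh) = (145, -240, -0.9); to OW-C = (220, -330, -1.3).
Determinant of the coordinate differences = 145·(-330) − 220·(-240) = 4950.
∂h/∂x = [(-0.9)·(-330) − (-1.3)·(-240)] / 4950 = -0.003030
∂h/∂y = [145·(-1.3) − 220·(-0.9)] / 4950 = +0.001919
Flow direction (−∇h) has components (+0.003030 E, -0.001919 N).
Azimuth = atan2(E, N) = atan2(+0.003030, -0.001919) = 122.3° ≈ 122°.

122°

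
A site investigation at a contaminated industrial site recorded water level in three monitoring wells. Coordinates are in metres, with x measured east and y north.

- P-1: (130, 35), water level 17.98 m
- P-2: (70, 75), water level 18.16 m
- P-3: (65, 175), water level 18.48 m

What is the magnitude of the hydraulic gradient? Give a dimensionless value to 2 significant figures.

0.0033

Taking P-1 as reference: P-2−P-1 = (-60, 40, +0.18); P-3−P-1 = (-65, 140, +0.50).
Determinant of the coordinate differences = (-60)·140 − (-65)·40 = -5800.
∂h/∂x = [(+0.18)·140 − (+0.50)·40] / -5800 = -0.0008966
∂h/∂y = [(-60)·(+0.50) − (-65)·(+0.18)] / -5800 = +0.003155
|∇h| = √(-0.0008966² + 0.003155²) = 0.00328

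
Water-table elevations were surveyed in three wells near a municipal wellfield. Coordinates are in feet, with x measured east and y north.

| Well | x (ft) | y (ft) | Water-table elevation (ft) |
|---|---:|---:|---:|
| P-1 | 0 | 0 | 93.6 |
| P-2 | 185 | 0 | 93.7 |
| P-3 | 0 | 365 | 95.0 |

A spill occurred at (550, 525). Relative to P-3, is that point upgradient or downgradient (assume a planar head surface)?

∂h/∂x = (93.7 − 93.6) / (185 − 0) = +0.0005405
∂h/∂y = (95.0 − 93.6) / (365 − 0) = +0.003836
Head at (550, 525) = 93.6 + (+0.0005405)·(550) + (+0.003836)·(525) = 95.91 ft.
That is higher than the 95.0 ft at P-3, so the point is upgradient.

upgradient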